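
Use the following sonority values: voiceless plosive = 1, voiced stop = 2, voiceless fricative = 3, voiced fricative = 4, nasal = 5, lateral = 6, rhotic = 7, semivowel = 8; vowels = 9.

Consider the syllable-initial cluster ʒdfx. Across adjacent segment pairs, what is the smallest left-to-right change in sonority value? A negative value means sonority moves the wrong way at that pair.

/ʒ/ — voiced fricative, sonority 4.
/d/ — voiced stop, sonority 2.
/f/ — voiceless fricative, sonority 3.
/x/ — voiceless fricative, sonority 3.
/ʒ/→/d/: change -2.
/d/→/f/: change +1.
/f/→/x/: change +0.
Minimum = -2.

-2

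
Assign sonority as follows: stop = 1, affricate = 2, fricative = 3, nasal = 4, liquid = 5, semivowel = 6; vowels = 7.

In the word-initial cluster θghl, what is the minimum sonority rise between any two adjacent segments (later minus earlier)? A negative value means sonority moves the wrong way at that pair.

/θ/: fricative = 3.
/g/: stop = 1.
/h/: fricative = 3.
/l/: liquid = 5.
/θ/→/g/: change -2.
/g/→/h/: change +2.
/h/→/l/: change +2.
Minimum = -2.

-2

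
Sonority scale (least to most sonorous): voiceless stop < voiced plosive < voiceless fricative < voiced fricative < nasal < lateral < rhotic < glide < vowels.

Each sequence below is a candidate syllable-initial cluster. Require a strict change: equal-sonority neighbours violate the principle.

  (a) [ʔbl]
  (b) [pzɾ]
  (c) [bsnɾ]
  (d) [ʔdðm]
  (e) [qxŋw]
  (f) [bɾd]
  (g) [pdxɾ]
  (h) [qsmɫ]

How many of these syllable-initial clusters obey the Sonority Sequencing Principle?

7

(a) sonority 1-2-6: well-formed.
(b) sonority 1-4-7: well-formed.
(c) sonority 2-3-5-7: well-formed.
(d) sonority 1-2-4-5: well-formed.
(e) sonority 1-3-5-8: well-formed.
(f) sonority 2-7-2: ill-formed.
(g) sonority 1-2-3-7: well-formed.
(h) sonority 1-3-5-6: well-formed.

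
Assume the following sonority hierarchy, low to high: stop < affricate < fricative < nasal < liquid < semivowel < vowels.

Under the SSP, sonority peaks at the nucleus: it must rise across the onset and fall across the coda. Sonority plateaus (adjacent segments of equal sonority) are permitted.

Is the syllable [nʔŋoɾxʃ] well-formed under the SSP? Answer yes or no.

Onset: /n/ is a nasal (sonority 4), /ʔ/ is a stop (sonority 1), /ŋ/ is a nasal (sonority 4); then the nucleus /o/ (sonority 7).
Onset profile 4-1-4-7 — does not rise throughout.
Coda: /ɾ/ is a liquid (sonority 5), /x/ is a fricative (sonority 3), /ʃ/ is a fricative (sonority 3).
Coda profile 7-5-3-3 — falls from the nucleus.

no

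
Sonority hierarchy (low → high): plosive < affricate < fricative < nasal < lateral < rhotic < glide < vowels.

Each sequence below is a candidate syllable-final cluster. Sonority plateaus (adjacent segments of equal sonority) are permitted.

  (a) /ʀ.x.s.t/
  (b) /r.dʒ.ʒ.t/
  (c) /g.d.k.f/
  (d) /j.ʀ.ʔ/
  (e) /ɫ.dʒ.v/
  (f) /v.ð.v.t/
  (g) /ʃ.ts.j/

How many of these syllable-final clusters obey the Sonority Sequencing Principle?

(a) sonority 6-3-3-1: well-formed.
(b) sonority 6-2-3-1: ill-formed.
(c) sonority 1-1-1-3: ill-formed.
(d) sonority 7-6-1: well-formed.
(e) sonority 5-2-3: ill-formed.
(f) sonority 3-3-3-1: well-formed.
(g) sonority 3-2-7: ill-formed.

3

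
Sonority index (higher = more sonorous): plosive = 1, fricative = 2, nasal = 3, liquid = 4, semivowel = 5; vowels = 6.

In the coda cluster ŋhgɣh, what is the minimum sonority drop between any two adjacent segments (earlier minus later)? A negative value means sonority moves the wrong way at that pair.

-1

/ŋ/ — nasal, sonority 3.
/h/ — fricative, sonority 2.
/g/ — plosive, sonority 1.
/ɣ/ — fricative, sonority 2.
/h/ — fricative, sonority 2.
/ŋ/→/h/: change +1.
/h/→/g/: change +1.
/g/→/ɣ/: change -1.
/ɣ/→/h/: change +0.
Minimum = -1.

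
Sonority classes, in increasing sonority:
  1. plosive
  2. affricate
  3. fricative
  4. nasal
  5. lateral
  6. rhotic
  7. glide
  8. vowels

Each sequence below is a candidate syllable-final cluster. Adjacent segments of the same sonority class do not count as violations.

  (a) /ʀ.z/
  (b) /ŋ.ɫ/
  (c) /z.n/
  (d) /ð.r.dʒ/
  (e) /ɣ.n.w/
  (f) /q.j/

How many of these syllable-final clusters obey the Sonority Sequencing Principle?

(a) sonority 6-3: well-formed.
(b) sonority 4-5: ill-formed.
(c) sonority 3-4: ill-formed.
(d) sonority 3-6-2: ill-formed.
(e) sonority 3-4-7: ill-formed.
(f) sonority 1-7: ill-formed.

1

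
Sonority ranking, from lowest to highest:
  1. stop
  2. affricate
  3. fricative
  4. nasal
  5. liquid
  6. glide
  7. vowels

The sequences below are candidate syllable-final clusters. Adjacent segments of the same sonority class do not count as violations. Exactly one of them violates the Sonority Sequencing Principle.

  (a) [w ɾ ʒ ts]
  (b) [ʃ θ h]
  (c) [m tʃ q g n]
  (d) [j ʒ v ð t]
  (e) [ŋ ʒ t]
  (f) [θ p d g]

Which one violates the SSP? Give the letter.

c

(a) sonority 6-5-3-2: well-formed.
(b) sonority 3-3-3: well-formed.
(c) sonority 4-2-1-1-4: ill-formed.
(d) sonority 6-3-3-3-1: well-formed.
(e) sonority 4-3-1: well-formed.
(f) sonority 3-1-1-1: well-formed.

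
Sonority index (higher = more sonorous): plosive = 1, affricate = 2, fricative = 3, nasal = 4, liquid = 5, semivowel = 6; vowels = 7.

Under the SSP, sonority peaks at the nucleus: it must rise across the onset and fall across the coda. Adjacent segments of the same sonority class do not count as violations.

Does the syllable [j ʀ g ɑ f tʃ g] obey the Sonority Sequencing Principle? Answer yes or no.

Onset: /j/ is a semivowel (sonority 6), /ʀ/ is a liquid (sonority 5), /g/ is a plosive (sonority 1); then the nucleus /ɑ/ (sonority 7).
Onset profile 6-5-1-7 — does not rise throughout.
Coda: /f/ is a fricative (sonority 3), /tʃ/ is an affricate (sonority 2), /g/ is a plosive (sonority 1).
Coda profile 7-3-2-1 — falls from the nucleus.

no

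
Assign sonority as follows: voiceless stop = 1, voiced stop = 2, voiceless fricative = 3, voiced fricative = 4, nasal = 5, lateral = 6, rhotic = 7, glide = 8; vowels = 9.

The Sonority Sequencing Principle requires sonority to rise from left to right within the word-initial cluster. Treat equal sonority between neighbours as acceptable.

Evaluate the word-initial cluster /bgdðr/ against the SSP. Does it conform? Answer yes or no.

/b/ — voiced stop, sonority 2.
/g/ — voiced stop, sonority 2.
/d/ — voiced stop, sonority 2.
/ð/ — voiced fricative, sonority 4.
/r/ — rhotic, sonority 7.
The profile 2-2-2-4-7 is non-decreasing (plateaus allowed), so the word-initial cluster satisfies the SSP.

yes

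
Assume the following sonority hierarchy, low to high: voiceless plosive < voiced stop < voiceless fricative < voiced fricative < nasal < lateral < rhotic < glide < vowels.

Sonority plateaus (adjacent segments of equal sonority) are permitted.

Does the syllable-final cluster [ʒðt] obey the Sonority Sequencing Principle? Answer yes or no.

/ʒ/ is a voiced fricative (sonority 4).
/ð/ is a voiced fricative (sonority 4).
/t/ is a voiceless plosive (sonority 1).
The profile 4-4-1 is non-increasing (plateaus allowed), so the syllable-final cluster satisfies the SSP.

yes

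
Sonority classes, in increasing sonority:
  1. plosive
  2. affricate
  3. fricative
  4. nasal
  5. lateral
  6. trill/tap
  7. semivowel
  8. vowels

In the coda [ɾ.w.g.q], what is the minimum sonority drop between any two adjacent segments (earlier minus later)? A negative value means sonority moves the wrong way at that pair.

/ɾ/ — trill/tap, sonority 6.
/w/ — semivowel, sonority 7.
/g/ — plosive, sonority 1.
/q/ — plosive, sonority 1.
/ɾ/→/w/: change -1.
/w/→/g/: change +6.
/g/→/q/: change +0.
Minimum = -1.

-1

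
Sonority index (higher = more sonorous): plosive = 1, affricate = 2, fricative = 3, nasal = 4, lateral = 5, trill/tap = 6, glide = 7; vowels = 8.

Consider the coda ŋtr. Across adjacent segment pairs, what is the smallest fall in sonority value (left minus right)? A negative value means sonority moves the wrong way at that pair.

-5

/ŋ/: nasal = 4.
/t/: plosive = 1.
/r/: trill/tap = 6.
/ŋ/→/t/: change +3.
/t/→/r/: change -5.
Minimum = -5.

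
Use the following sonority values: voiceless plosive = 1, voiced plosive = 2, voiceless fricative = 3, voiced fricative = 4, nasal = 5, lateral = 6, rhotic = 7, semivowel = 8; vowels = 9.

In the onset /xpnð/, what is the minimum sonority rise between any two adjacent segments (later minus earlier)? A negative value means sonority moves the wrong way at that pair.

-2

/x/: voiceless fricative = 3.
/p/: voiceless plosive = 1.
/n/: nasal = 5.
/ð/: voiced fricative = 4.
/x/→/p/: change -2.
/p/→/n/: change +4.
/n/→/ð/: change -1.
Minimum = -2.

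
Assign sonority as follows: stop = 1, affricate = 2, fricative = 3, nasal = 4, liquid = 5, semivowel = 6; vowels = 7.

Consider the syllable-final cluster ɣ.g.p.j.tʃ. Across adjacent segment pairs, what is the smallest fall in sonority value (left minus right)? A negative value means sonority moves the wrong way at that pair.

-5

/ɣ/: fricative = 3.
/g/: stop = 1.
/p/: stop = 1.
/j/: semivowel = 6.
/tʃ/: affricate = 2.
/ɣ/→/g/: change +2.
/g/→/p/: change +0.
/p/→/j/: change -5.
/j/→/tʃ/: change +4.
Minimum = -5.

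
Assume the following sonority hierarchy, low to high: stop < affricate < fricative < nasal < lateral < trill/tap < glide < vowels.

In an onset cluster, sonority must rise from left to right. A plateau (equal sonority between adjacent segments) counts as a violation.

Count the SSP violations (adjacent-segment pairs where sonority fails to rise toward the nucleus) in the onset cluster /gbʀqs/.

/g/ is a stop (sonority 1).
/b/ is a stop (sonority 1).
/ʀ/ is a trill/tap (sonority 6).
/q/ is a stop (sonority 1).
/s/ is a fricative (sonority 3).
/g/→/b/: 1→1 (plateau) — violation.
/b/→/ʀ/: 1→6 (rises) — ok.
/ʀ/→/q/: 6→1 (does not rise) — violation.
/q/→/s/: 1→3 (rises) — ok.

2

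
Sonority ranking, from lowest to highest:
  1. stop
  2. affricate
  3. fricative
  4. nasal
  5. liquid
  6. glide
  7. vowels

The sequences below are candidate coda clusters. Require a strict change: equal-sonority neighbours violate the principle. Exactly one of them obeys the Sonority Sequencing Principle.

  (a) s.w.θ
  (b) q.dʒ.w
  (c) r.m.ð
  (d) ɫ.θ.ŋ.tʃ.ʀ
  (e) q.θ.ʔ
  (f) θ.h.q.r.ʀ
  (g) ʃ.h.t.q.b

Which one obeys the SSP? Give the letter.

c

(a) sonority 3-6-3: ill-formed.
(b) sonority 1-2-6: ill-formed.
(c) sonority 5-4-3: well-formed.
(d) sonority 5-3-4-2-5: ill-formed.
(e) sonority 1-3-1: ill-formed.
(f) sonority 3-3-1-5-5: ill-formed.
(g) sonority 3-3-1-1-1: ill-formed.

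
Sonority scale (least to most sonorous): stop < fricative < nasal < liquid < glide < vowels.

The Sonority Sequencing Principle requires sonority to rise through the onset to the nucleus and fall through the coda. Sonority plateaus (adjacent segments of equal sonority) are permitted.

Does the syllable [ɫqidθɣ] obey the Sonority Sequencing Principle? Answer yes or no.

no

Onset: /ɫ/ is a liquid (sonority 4), /q/ is a stop (sonority 1); then the nucleus /i/ (sonority 6).
Onset profile 4-1-6 — does not rise throughout.
Coda: /d/ is a stop (sonority 1), /θ/ is a fricative (sonority 2), /ɣ/ is a fricative (sonority 2).
Coda profile 6-1-2-2 — does not fall throughout.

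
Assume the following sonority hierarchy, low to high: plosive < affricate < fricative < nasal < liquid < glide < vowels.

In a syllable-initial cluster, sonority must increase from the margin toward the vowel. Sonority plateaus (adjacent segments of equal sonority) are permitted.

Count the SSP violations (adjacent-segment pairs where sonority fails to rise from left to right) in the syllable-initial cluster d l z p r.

2

/d/ — plosive, sonority 1.
/l/ — liquid, sonority 5.
/z/ — fricative, sonority 3.
/p/ — plosive, sonority 1.
/r/ — liquid, sonority 5.
/d/→/l/: 1→5 (rises) — ok.
/l/→/z/: 5→3 (does not rise) — violation.
/z/→/p/: 3→1 (does not rise) — violation.
/p/→/r/: 1→5 (rises) — ok.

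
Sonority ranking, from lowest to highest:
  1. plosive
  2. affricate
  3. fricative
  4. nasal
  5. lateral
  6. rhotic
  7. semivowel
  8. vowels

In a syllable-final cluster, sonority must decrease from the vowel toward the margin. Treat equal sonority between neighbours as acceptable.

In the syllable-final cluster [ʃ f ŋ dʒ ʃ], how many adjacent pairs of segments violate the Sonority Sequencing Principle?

2

/ʃ/ — fricative, sonority 3.
/f/ — fricative, sonority 3.
/ŋ/ — nasal, sonority 4.
/dʒ/ — affricate, sonority 2.
/ʃ/ — fricative, sonority 3.
/ʃ/→/f/: 3→3 (plateau, allowed) — ok.
/f/→/ŋ/: 3→4 (does not fall) — violation.
/ŋ/→/dʒ/: 4→2 (falls) — ok.
/dʒ/→/ʃ/: 2→3 (does not fall) — violation.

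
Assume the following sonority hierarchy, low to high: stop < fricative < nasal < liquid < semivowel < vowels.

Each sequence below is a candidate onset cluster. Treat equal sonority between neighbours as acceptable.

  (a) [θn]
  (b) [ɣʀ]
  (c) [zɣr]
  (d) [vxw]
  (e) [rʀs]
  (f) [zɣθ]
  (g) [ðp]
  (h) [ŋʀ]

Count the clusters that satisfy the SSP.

(a) 2-3 → obeys
(b) 2-4 → obeys
(c) 2-2-4 → obeys
(d) 2-2-5 → obeys
(e) 4-4-2 → violates
(f) 2-2-2 → obeys
(g) 2-1 → violates
(h) 3-4 → obeys

6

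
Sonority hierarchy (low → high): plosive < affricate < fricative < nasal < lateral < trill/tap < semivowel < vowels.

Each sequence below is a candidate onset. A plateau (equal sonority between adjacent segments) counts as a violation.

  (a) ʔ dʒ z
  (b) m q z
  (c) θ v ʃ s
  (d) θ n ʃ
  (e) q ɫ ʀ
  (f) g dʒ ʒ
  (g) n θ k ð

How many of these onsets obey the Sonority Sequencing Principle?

(a) 1-2-3 → obeys
(b) 4-1-3 → violates
(c) 3-3-3-3 → violates
(d) 3-4-3 → violates
(e) 1-5-6 → obeys
(f) 1-2-3 → obeys
(g) 4-3-1-3 → violates

3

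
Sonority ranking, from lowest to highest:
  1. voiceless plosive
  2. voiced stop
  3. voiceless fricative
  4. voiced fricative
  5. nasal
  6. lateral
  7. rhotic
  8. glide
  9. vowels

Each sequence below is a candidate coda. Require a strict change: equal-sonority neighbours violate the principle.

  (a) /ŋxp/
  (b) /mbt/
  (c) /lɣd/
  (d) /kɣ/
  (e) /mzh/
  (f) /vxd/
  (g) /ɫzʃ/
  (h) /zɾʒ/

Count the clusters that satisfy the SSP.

(a) 5-3-1 → obeys
(b) 5-2-1 → obeys
(c) 6-4-2 → obeys
(d) 1-4 → violates
(e) 5-4-3 → obeys
(f) 4-3-2 → obeys
(g) 6-4-3 → obeys
(h) 4-7-4 → violates

6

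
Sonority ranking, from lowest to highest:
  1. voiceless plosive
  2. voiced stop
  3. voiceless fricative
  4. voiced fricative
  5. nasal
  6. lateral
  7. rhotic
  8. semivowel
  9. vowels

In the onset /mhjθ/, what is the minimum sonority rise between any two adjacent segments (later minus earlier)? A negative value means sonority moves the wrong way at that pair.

/m/: nasal = 5.
/h/: voiceless fricative = 3.
/j/: semivowel = 8.
/θ/: voiceless fricative = 3.
/m/→/h/: change -2.
/h/→/j/: change +5.
/j/→/θ/: change -5.
Minimum = -5.

-5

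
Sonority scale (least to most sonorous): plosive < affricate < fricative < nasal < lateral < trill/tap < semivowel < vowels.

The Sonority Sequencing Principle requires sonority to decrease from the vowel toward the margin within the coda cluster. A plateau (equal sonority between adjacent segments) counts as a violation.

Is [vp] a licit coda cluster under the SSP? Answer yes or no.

yes

/v/ — fricative, sonority 3.
/p/ — plosive, sonority 1.
The profile 3-1 strictly falls, so the coda cluster satisfies the SSP.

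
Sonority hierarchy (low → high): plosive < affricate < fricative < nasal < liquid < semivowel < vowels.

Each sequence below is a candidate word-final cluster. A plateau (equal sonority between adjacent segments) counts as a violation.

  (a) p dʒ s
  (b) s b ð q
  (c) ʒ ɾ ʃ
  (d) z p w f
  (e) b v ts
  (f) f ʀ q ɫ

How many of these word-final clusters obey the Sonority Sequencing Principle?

0

(a) 1-2-3 → violates
(b) 3-1-3-1 → violates
(c) 3-5-3 → violates
(d) 3-1-6-3 → violates
(e) 1-3-2 → violates
(f) 3-5-1-5 → violates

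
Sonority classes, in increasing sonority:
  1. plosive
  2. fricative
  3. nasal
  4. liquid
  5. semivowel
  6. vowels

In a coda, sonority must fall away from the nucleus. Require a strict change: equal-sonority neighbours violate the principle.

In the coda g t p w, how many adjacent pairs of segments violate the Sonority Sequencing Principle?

/g/ is a plosive (sonority 1).
/t/ is a plosive (sonority 1).
/p/ is a plosive (sonority 1).
/w/ is a semivowel (sonority 5).
/g/→/t/: 1→1 (plateau) — violation.
/t/→/p/: 1→1 (plateau) — violation.
/p/→/w/: 1→5 (does not fall) — violation.

3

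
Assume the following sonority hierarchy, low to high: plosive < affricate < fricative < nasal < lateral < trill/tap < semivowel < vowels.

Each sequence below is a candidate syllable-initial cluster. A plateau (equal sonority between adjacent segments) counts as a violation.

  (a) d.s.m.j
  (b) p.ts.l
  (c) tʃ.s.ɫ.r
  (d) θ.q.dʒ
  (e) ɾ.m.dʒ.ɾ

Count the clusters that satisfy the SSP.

(a) d.s.m.j: profile 1-3-4-7 — obeys.
(b) p.ts.l: profile 1-2-5 — obeys.
(c) tʃ.s.ɫ.r: profile 2-3-5-6 — obeys.
(d) θ.q.dʒ: profile 3-1-2 — violates.
(e) ɾ.m.dʒ.ɾ: profile 6-4-2-6 — violates.

3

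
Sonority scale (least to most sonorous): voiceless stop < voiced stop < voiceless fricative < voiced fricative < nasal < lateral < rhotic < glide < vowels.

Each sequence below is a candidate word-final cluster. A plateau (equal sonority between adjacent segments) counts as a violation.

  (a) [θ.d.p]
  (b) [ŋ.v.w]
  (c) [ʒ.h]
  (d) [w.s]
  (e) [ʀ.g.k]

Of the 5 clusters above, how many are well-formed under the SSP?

4

(a) 3-2-1 → obeys
(b) 5-4-8 → violates
(c) 4-3 → obeys
(d) 8-3 → obeys
(e) 7-2-1 → obeys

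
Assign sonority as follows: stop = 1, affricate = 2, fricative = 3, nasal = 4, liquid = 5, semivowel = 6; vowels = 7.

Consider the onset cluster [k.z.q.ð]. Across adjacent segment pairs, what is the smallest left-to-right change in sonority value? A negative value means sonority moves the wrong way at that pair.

/k/ — stop, sonority 1.
/z/ — fricative, sonority 3.
/q/ — stop, sonority 1.
/ð/ — fricative, sonority 3.
/k/→/z/: change +2.
/z/→/q/: change -2.
/q/→/ð/: change +2.
Minimum = -2.

-2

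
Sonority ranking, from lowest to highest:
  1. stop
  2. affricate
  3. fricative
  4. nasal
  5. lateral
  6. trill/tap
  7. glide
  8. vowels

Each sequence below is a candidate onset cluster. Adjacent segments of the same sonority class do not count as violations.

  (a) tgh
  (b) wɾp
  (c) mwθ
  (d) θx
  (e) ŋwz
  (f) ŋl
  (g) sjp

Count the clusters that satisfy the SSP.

3

(a) 1-1-3 → obeys
(b) 7-6-1 → violates
(c) 4-7-3 → violates
(d) 3-3 → obeys
(e) 4-7-3 → violates
(f) 4-5 → obeys
(g) 3-7-1 → violates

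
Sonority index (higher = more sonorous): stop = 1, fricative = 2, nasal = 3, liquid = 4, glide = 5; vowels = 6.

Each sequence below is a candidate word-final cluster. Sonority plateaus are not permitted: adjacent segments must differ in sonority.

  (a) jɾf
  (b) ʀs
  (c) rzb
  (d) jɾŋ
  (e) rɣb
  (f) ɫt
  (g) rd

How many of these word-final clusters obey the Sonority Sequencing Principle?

(a) jɾf: profile 5-4-2 — obeys.
(b) ʀs: profile 4-2 — obeys.
(c) rzb: profile 4-2-1 — obeys.
(d) jɾŋ: profile 5-4-3 — obeys.
(e) rɣb: profile 4-2-1 — obeys.
(f) ɫt: profile 4-1 — obeys.
(g) rd: profile 4-1 — obeys.

7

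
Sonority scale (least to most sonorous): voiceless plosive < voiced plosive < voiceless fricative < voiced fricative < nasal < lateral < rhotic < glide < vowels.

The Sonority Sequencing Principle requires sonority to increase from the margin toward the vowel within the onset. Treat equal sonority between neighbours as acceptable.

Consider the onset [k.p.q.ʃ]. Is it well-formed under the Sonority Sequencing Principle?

yes

/k/: voiceless plosive = 1.
/p/: voiceless plosive = 1.
/q/: voiceless plosive = 1.
/ʃ/: voiceless fricative = 3.
The profile 1-1-1-3 is non-decreasing (plateaus allowed), so the onset satisfies the SSP.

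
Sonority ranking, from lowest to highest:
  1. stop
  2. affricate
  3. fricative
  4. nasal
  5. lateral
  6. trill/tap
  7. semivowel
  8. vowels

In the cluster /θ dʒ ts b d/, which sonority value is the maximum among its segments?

/θ/: fricative = 3.
/dʒ/: affricate = 2.
/ts/: affricate = 2.
/b/: stop = 1.
/d/: stop = 1.
The maximum is 3.

3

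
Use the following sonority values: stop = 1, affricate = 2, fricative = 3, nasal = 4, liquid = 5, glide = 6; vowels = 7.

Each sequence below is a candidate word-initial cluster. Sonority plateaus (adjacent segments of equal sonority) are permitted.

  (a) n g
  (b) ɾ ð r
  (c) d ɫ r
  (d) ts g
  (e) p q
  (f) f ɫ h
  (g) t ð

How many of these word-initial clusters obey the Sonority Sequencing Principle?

3

(a) n g: profile 4-1 — violates.
(b) ɾ ð r: profile 5-3-5 — violates.
(c) d ɫ r: profile 1-5-5 — obeys.
(d) ts g: profile 2-1 — violates.
(e) p q: profile 1-1 — obeys.
(f) f ɫ h: profile 3-5-3 — violates.
(g) t ð: profile 1-3 — obeys.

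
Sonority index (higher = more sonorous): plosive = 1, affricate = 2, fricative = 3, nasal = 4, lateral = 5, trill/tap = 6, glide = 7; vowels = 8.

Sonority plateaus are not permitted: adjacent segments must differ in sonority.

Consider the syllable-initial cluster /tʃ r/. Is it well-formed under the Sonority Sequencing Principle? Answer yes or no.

yes

/tʃ/: affricate = 2.
/r/: trill/tap = 6.
The profile 2-6 strictly rises, so the syllable-initial cluster satisfies the SSP.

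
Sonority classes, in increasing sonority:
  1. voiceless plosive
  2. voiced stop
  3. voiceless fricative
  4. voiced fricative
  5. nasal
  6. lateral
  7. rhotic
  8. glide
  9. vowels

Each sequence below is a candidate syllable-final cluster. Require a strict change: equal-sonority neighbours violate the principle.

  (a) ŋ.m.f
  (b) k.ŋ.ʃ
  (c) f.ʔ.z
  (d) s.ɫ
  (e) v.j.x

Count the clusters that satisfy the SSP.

(a) sonority 5-5-3: ill-formed.
(b) sonority 1-5-3: ill-formed.
(c) sonority 3-1-4: ill-formed.
(d) sonority 3-6: ill-formed.
(e) sonority 4-8-3: ill-formed.

0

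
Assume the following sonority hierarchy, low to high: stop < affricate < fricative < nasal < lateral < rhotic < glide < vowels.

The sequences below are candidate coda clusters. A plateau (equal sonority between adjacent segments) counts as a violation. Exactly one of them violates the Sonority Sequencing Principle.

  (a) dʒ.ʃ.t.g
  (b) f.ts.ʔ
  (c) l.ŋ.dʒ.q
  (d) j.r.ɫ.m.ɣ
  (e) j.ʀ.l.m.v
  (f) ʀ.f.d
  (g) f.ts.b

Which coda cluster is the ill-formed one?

a

(a) 2-3-1-1 → violates
(b) 3-2-1 → obeys
(c) 5-4-2-1 → obeys
(d) 7-6-5-4-3 → obeys
(e) 7-6-5-4-3 → obeys
(f) 6-3-1 → obeys
(g) 3-2-1 → obeys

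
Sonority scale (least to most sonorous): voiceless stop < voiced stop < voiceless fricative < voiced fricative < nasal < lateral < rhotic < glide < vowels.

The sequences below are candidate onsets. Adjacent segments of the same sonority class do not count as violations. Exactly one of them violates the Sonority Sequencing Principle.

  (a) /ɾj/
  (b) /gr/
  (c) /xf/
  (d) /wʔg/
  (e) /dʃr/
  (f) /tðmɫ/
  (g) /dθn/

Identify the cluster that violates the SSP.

d

(a) 7-8 → obeys
(b) 2-7 → obeys
(c) 3-3 → obeys
(d) 8-1-2 → violates
(e) 2-3-7 → obeys
(f) 1-4-5-6 → obeys
(g) 2-3-5 → obeys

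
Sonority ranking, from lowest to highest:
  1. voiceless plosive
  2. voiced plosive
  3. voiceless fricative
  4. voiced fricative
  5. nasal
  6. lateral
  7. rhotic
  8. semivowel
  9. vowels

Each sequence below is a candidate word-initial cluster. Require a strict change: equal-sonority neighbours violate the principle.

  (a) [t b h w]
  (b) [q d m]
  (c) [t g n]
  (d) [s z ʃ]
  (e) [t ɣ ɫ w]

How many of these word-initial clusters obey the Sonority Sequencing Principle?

(a) 1-2-3-8 → obeys
(b) 1-2-5 → obeys
(c) 1-2-5 → obeys
(d) 3-4-3 → violates
(e) 1-4-6-8 → obeys

4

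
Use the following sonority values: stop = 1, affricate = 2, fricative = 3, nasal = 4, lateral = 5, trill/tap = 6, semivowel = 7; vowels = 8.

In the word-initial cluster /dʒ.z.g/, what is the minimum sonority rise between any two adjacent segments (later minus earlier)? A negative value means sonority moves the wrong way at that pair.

/dʒ/: affricate = 2.
/z/: fricative = 3.
/g/: stop = 1.
/dʒ/→/z/: change +1.
/z/→/g/: change -2.
Minimum = -2.

-2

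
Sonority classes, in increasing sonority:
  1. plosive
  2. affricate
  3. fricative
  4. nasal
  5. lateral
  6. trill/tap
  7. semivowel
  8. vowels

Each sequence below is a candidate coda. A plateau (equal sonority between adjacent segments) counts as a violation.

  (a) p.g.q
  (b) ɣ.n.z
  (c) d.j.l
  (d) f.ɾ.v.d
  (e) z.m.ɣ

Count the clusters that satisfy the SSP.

0

(a) p.g.q: profile 1-1-1 — violates.
(b) ɣ.n.z: profile 3-4-3 — violates.
(c) d.j.l: profile 1-7-5 — violates.
(d) f.ɾ.v.d: profile 3-6-3-1 — violates.
(e) z.m.ɣ: profile 3-4-3 — violates.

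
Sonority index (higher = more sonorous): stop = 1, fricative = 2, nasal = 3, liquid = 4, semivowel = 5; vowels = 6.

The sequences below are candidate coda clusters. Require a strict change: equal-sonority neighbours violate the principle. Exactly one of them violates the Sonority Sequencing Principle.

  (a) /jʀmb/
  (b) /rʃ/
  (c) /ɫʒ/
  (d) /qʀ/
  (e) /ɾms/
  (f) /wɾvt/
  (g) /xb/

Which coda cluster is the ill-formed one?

(a) /jʀmb/: profile 5-4-3-1 — obeys.
(b) /rʃ/: profile 4-2 — obeys.
(c) /ɫʒ/: profile 4-2 — obeys.
(d) /qʀ/: profile 1-4 — violates.
(e) /ɾms/: profile 4-3-2 — obeys.
(f) /wɾvt/: profile 5-4-2-1 — obeys.
(g) /xb/: profile 2-1 — obeys.

d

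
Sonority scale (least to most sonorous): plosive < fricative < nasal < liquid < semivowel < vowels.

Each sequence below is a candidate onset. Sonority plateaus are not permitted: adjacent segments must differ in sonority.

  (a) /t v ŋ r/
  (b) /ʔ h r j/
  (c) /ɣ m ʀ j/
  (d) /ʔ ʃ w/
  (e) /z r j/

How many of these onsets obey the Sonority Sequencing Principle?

5

(a) sonority 1-2-3-4: well-formed.
(b) sonority 1-2-4-5: well-formed.
(c) sonority 2-3-4-5: well-formed.
(d) sonority 1-2-5: well-formed.
(e) sonority 2-4-5: well-formed.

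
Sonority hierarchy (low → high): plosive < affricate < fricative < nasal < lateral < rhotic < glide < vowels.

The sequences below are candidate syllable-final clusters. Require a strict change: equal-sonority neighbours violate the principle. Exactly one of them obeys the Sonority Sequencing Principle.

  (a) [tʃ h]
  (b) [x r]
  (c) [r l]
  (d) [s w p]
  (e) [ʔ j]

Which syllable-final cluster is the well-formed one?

c

(a) 2-3 → violates
(b) 3-6 → violates
(c) 6-5 → obeys
(d) 3-7-1 → violates
(e) 1-7 → violates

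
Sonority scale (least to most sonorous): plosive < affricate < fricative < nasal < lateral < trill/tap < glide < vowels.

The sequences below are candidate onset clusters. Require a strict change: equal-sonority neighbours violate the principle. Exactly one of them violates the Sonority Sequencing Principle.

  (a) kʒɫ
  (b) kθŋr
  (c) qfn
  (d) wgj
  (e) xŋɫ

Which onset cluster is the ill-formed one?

(a) kʒɫ: profile 1-3-5 — obeys.
(b) kθŋr: profile 1-3-4-6 — obeys.
(c) qfn: profile 1-3-4 — obeys.
(d) wgj: profile 7-1-7 — violates.
(e) xŋɫ: profile 3-4-5 — obeys.

d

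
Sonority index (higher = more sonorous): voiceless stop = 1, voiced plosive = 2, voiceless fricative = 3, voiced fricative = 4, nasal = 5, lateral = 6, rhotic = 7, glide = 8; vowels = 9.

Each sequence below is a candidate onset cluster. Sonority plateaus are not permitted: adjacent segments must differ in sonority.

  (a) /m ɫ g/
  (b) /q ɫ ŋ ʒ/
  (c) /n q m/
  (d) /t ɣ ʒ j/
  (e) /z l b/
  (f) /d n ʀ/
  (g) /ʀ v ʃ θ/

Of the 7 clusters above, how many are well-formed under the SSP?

1

(a) sonority 5-6-2: ill-formed.
(b) sonority 1-6-5-4: ill-formed.
(c) sonority 5-1-5: ill-formed.
(d) sonority 1-4-4-8: ill-formed.
(e) sonority 4-6-2: ill-formed.
(f) sonority 2-5-7: well-formed.
(g) sonority 7-4-3-3: ill-formed.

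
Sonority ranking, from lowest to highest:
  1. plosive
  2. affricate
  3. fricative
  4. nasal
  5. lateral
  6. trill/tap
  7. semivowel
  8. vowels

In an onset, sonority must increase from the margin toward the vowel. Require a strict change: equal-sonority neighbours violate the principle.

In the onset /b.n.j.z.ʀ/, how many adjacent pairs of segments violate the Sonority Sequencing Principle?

/b/: plosive = 1.
/n/: nasal = 4.
/j/: semivowel = 7.
/z/: fricative = 3.
/ʀ/: trill/tap = 6.
/b/→/n/: 1→4 (rises) — ok.
/n/→/j/: 4→7 (rises) — ok.
/j/→/z/: 7→3 (does not rise) — violation.
/z/→/ʀ/: 3→6 (rises) — ok.

1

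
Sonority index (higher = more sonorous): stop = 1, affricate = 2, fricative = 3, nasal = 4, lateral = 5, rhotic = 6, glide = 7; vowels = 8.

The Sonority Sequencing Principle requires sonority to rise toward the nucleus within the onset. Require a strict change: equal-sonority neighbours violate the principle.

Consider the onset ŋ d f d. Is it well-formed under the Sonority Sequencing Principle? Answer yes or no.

/ŋ/ — nasal, sonority 4.
/d/ — stop, sonority 1.
/f/ — fricative, sonority 3.
/d/ — stop, sonority 1.
The profile is 4-1-3-1. Between /ŋ/ (4) and /d/ (1) sonority does not rise, so the cluster violates the SSP.

no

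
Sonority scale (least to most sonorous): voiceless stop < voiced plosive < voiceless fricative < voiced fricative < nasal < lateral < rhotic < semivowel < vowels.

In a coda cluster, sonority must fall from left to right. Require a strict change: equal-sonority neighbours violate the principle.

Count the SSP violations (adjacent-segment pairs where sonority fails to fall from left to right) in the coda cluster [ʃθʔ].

1

/ʃ/ — voiceless fricative, sonority 3.
/θ/ — voiceless fricative, sonority 3.
/ʔ/ — voiceless stop, sonority 1.
/ʃ/→/θ/: 3→3 (plateau) — violation.
/θ/→/ʔ/: 3→1 (falls) — ok.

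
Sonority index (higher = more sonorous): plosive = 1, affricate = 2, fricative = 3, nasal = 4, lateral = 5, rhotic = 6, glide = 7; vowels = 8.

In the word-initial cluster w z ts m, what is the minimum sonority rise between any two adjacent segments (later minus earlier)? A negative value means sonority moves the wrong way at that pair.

-4

/w/ is a glide (sonority 7).
/z/ is a fricative (sonority 3).
/ts/ is an affricate (sonority 2).
/m/ is a nasal (sonority 4).
/w/→/z/: change -4.
/z/→/ts/: change -1.
/ts/→/m/: change +2.
Minimum = -4.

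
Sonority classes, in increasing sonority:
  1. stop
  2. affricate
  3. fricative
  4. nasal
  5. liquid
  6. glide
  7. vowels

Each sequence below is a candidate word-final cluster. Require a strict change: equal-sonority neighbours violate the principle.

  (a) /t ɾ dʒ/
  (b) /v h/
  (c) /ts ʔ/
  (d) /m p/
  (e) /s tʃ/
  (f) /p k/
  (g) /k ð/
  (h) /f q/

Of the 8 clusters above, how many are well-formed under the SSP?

(a) sonority 1-5-2: ill-formed.
(b) sonority 3-3: ill-formed.
(c) sonority 2-1: well-formed.
(d) sonority 4-1: well-formed.
(e) sonority 3-2: well-formed.
(f) sonority 1-1: ill-formed.
(g) sonority 1-3: ill-formed.
(h) sonority 3-1: well-formed.

4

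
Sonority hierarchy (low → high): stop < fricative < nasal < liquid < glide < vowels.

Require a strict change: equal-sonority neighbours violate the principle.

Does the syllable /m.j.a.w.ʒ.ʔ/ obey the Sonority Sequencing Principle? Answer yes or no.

Onset: /m/ is a nasal (sonority 3), /j/ is a glide (sonority 5); then the nucleus /a/ (sonority 6).
Onset profile 3-5-6 — rises to the nucleus.
Coda: /w/ is a glide (sonority 5), /ʒ/ is a fricative (sonority 2), /ʔ/ is a stop (sonority 1).
Coda profile 6-5-2-1 — falls from the nucleus.

yes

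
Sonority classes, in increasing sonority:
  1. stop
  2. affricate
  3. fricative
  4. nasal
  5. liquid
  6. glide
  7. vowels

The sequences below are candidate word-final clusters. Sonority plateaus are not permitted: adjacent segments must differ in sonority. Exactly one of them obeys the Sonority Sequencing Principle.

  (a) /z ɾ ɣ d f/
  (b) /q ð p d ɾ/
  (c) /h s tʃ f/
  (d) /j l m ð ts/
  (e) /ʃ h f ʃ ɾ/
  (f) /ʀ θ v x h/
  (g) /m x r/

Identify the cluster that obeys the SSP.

(a) sonority 3-5-3-1-3: ill-formed.
(b) sonority 1-3-1-1-5: ill-formed.
(c) sonority 3-3-2-3: ill-formed.
(d) sonority 6-5-4-3-2: well-formed.
(e) sonority 3-3-3-3-5: ill-formed.
(f) sonority 5-3-3-3-3: ill-formed.
(g) sonority 4-3-5: ill-formed.

d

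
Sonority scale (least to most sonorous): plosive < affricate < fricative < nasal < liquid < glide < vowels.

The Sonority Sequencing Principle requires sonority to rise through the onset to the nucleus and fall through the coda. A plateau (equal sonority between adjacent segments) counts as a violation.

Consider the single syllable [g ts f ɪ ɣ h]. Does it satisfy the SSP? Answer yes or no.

no

Onset: /g/ is a plosive (sonority 1), /ts/ is an affricate (sonority 2), /f/ is a fricative (sonority 3); then the nucleus /ɪ/ (sonority 7).
Onset profile 1-2-3-7 — rises to the nucleus.
Coda: /ɣ/ is a fricative (sonority 3), /h/ is a fricative (sonority 3).
Coda profile 7-3-3 — does not strictly fall throughout.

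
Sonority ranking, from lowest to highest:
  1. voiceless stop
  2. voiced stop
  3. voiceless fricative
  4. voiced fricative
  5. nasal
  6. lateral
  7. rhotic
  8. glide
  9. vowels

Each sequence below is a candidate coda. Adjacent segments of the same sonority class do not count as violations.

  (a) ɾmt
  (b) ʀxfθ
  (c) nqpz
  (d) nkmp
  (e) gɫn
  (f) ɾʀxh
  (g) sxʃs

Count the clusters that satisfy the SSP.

(a) sonority 7-5-1: well-formed.
(b) sonority 7-3-3-3: well-formed.
(c) sonority 5-1-1-4: ill-formed.
(d) sonority 5-1-5-1: ill-formed.
(e) sonority 2-6-5: ill-formed.
(f) sonority 7-7-3-3: well-formed.
(g) sonority 3-3-3-3: well-formed.

4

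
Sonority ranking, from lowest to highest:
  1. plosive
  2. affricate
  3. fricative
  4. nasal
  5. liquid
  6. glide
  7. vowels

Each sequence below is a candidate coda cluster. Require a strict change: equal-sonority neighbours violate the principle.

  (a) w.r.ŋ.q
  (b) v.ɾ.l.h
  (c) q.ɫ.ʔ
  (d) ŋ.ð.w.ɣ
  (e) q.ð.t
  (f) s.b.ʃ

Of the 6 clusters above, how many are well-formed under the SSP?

1

(a) w.r.ŋ.q: profile 6-5-4-1 — obeys.
(b) v.ɾ.l.h: profile 3-5-5-3 — violates.
(c) q.ɫ.ʔ: profile 1-5-1 — violates.
(d) ŋ.ð.w.ɣ: profile 4-3-6-3 — violates.
(e) q.ð.t: profile 1-3-1 — violates.
(f) s.b.ʃ: profile 3-1-3 — violates.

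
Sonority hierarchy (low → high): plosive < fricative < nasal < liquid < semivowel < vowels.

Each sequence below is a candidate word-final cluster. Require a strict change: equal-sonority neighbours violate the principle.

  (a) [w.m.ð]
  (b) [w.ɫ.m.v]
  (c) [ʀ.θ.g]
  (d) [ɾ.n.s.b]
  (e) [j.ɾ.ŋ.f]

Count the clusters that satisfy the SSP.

(a) 5-3-2 → obeys
(b) 5-4-3-2 → obeys
(c) 4-2-1 → obeys
(d) 4-3-2-1 → obeys
(e) 5-4-3-2 → obeys

5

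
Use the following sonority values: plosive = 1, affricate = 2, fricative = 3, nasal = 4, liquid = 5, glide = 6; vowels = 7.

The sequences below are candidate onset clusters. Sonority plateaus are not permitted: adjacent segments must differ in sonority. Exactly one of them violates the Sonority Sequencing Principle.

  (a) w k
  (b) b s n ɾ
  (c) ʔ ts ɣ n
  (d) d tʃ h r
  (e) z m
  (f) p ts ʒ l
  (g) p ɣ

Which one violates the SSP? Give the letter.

a

(a) 6-1 → violates
(b) 1-3-4-5 → obeys
(c) 1-2-3-4 → obeys
(d) 1-2-3-5 → obeys
(e) 3-4 → obeys
(f) 1-2-3-5 → obeys
(g) 1-3 → obeys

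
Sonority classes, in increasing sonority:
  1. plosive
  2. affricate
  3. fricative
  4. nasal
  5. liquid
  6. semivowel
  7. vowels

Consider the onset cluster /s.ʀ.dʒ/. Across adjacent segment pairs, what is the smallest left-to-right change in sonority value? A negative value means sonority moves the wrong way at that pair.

-3

/s/ is a fricative (sonority 3).
/ʀ/ is a liquid (sonority 5).
/dʒ/ is an affricate (sonority 2).
/s/→/ʀ/: change +2.
/ʀ/→/dʒ/: change -3.
Minimum = -3.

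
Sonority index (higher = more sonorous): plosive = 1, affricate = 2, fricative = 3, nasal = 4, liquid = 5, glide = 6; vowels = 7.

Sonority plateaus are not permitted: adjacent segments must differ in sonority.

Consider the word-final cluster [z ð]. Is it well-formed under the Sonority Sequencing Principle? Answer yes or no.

/z/ — fricative, sonority 3.
/ð/ — fricative, sonority 3.
The profile is 3-3. Between /z/ (3) and /ð/ (3) sonority does not fall, so the cluster violates the SSP.

no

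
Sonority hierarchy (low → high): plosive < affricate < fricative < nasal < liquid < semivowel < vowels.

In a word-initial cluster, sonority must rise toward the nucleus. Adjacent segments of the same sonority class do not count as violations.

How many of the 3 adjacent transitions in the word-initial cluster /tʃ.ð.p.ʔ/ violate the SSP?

1

/tʃ/ — affricate, sonority 2.
/ð/ — fricative, sonority 3.
/p/ — plosive, sonority 1.
/ʔ/ — plosive, sonority 1.
/tʃ/→/ð/: 2→3 (rises) — ok.
/ð/→/p/: 3→1 (does not rise) — violation.
/p/→/ʔ/: 1→1 (plateau, allowed) — ok.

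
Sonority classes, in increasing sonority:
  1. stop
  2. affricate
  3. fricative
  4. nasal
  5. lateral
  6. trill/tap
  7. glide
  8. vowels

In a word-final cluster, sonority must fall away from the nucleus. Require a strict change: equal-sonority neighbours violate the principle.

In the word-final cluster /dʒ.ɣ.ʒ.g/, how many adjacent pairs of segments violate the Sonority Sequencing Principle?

/dʒ/ is an affricate (sonority 2).
/ɣ/ is a fricative (sonority 3).
/ʒ/ is a fricative (sonority 3).
/g/ is a stop (sonority 1).
/dʒ/→/ɣ/: 2→3 (does not fall) — violation.
/ɣ/→/ʒ/: 3→3 (plateau) — violation.
/ʒ/→/g/: 3→1 (falls) — ok.

2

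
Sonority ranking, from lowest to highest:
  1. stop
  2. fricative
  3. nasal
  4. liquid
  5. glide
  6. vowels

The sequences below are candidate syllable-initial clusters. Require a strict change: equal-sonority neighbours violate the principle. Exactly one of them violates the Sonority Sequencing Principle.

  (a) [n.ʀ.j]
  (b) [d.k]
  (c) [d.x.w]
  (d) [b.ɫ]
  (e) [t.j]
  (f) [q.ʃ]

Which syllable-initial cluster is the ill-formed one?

(a) [n.ʀ.j]: profile 3-4-5 — obeys.
(b) [d.k]: profile 1-1 — violates.
(c) [d.x.w]: profile 1-2-5 — obeys.
(d) [b.ɫ]: profile 1-4 — obeys.
(e) [t.j]: profile 1-5 — obeys.
(f) [q.ʃ]: profile 1-2 — obeys.

b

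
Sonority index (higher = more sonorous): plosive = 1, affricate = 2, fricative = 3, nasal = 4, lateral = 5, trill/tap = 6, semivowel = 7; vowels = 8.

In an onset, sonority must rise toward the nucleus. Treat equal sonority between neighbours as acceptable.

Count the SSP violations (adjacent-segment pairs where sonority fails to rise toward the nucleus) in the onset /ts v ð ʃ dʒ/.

/ts/ is an affricate (sonority 2).
/v/ is a fricative (sonority 3).
/ð/ is a fricative (sonority 3).
/ʃ/ is a fricative (sonority 3).
/dʒ/ is an affricate (sonority 2).
/ts/→/v/: 2→3 (rises) — ok.
/v/→/ð/: 3→3 (plateau, allowed) — ok.
/ð/→/ʃ/: 3→3 (plateau, allowed) — ok.
/ʃ/→/dʒ/: 3→2 (does not rise) — violation.

1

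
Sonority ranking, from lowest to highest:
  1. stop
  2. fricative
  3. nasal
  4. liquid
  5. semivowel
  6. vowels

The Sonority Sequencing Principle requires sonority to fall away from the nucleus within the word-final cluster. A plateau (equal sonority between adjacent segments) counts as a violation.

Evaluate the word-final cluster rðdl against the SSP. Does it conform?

/r/ is a liquid (sonority 4).
/ð/ is a fricative (sonority 2).
/d/ is a stop (sonority 1).
/l/ is a liquid (sonority 4).
The profile is 4-2-1-4. Between /d/ (1) and /l/ (4) sonority does not fall, so the cluster violates the SSP.

no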